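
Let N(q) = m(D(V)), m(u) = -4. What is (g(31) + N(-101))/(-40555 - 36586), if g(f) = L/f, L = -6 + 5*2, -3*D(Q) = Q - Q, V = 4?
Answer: 120/2391371 ≈ 5.0180e-5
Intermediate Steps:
D(Q) = 0 (D(Q) = -(Q - Q)/3 = -⅓*0 = 0)
L = 4 (L = -6 + 10 = 4)
N(q) = -4
g(f) = 4/f
(g(31) + N(-101))/(-40555 - 36586) = (4/31 - 4)/(-40555 - 36586) = (4*(1/31) - 4)/(-77141) = (4/31 - 4)*(-1/77141) = -120/31*(-1/77141) = 120/2391371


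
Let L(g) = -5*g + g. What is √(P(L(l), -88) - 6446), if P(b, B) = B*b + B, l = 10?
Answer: I*√3014 ≈ 54.9*I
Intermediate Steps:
L(g) = -4*g
P(b, B) = B + B*b
√(P(L(l), -88) - 6446) = √(-88*(1 - 4*10) - 6446) = √(-88*(1 - 40) - 6446) = √(-88*(-39) - 6446) = √(3432 - 6446) = √(-3014) = I*√3014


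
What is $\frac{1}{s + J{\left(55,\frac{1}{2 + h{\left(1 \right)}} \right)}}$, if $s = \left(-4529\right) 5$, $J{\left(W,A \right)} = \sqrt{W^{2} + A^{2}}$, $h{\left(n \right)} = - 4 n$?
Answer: $- \frac{90580}{2051171999} - \frac{2 \sqrt{12101}}{2051171999} \approx -4.4267 \cdot 10^{-5}$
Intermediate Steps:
$J{\left(W,A \right)} = \sqrt{A^{2} + W^{2}}$
$s = -22645$
$\frac{1}{s + J{\left(55,\frac{1}{2 + h{\left(1 \right)}} \right)}} = \frac{1}{-22645 + \sqrt{\left(\frac{1}{2 - 4}\right)^{2} + 55^{2}}} = \frac{1}{-22645 + \sqrt{\left(\frac{1}{2 - 4}\right)^{2} + 3025}} = \frac{1}{-22645 + \sqrt{\left(\frac{1}{-2}\right)^{2} + 3025}} = \frac{1}{-22645 + \sqrt{\left(- \frac{1}{2}\right)^{2} + 3025}} = \frac{1}{-22645 + \sqrt{\frac{1}{4} + 3025}} = \frac{1}{-22645 + \sqrt{\frac{12101}{4}}} = \frac{1}{-22645 + \frac{\sqrt{12101}}{2}}$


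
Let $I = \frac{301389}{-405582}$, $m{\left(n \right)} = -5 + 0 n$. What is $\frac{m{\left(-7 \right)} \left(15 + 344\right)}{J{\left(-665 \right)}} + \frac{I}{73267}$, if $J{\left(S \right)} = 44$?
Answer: $- \frac{8889971981391}{217915693556} \approx -40.795$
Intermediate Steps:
$m{\left(n \right)} = -5$ ($m{\left(n \right)} = -5 + 0 = -5$)
$I = - \frac{100463}{135194}$ ($I = 301389 \left(- \frac{1}{405582}\right) = - \frac{100463}{135194} \approx -0.7431$)
$\frac{m{\left(-7 \right)} \left(15 + 344\right)}{J{\left(-665 \right)}} + \frac{I}{73267} = \frac{\left(-5\right) \left(15 + 344\right)}{44} - \frac{100463}{135194 \cdot 73267} = \left(-5\right) 359 \cdot \frac{1}{44} - \frac{100463}{9905258798} = \left(-1795\right) \frac{1}{44} - \frac{100463}{9905258798} = - \frac{1795}{44} - \frac{100463}{9905258798} = - \frac{8889971981391}{217915693556}$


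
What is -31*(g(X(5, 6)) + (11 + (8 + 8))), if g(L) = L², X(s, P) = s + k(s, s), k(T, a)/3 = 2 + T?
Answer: -21793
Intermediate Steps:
k(T, a) = 6 + 3*T (k(T, a) = 3*(2 + T) = 6 + 3*T)
X(s, P) = 6 + 4*s (X(s, P) = s + (6 + 3*s) = 6 + 4*s)
-31*(g(X(5, 6)) + (11 + (8 + 8))) = -31*((6 + 4*5)² + (11 + (8 + 8))) = -31*((6 + 20)² + (11 + 16)) = -31*(26² + 27) = -31*(676 + 27) = -31*703 = -21793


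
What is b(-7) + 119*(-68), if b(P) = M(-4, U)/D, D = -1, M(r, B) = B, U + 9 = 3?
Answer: -8086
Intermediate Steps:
U = -6 (U = -9 + 3 = -6)
b(P) = 6 (b(P) = -6/(-1) = -6*(-1) = 6)
b(-7) + 119*(-68) = 6 + 119*(-68) = 6 - 8092 = -8086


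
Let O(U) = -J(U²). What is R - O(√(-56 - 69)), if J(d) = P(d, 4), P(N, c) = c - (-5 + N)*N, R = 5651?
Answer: -10595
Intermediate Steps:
P(N, c) = c - N*(-5 + N)
J(d) = 4 - d² + 5*d
O(U) = -4 + U⁴ - 5*U² (O(U) = -(4 - (U²)² + 5*U²) = -(4 - U⁴ + 5*U²) = -4 + U⁴ - 5*U²)
R - O(√(-56 - 69)) = 5651 - (-4 + (√(-56 - 69))⁴ - 5*(√(-56 - 69))²) = 5651 - (-4 + (√(-125))⁴ - 5*(√(-125))²) = 5651 - (-4 + (5*I*√5)⁴ - 5*(5*I*√5)²) = 5651 - (-4 + 15625 - 5*(-125)) = 5651 - (-4 + 15625 + 625) = 5651 - 1*16246 = 5651 - 16246 = -10595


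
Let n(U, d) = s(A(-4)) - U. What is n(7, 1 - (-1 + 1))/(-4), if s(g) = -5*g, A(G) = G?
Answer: -13/4 ≈ -3.2500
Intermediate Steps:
n(U, d) = 20 - U (n(U, d) = -5*(-4) - U = 20 - U)
n(7, 1 - (-1 + 1))/(-4) = (20 - 1*7)/(-4) = (20 - 7)*(-¼) = 13*(-¼) = -13/4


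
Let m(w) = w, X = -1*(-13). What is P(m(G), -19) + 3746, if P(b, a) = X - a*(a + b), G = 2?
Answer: 3436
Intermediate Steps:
X = 13
P(b, a) = 13 - a*(a + b)
P(m(G), -19) + 3746 = (13 - 1*(-19)² - 1*(-19)*2) + 3746 = (13 - 1*361 + 38) + 3746 = (13 - 361 + 38) + 3746 = -310 + 3746 = 3436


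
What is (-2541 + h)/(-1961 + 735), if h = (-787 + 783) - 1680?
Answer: 4225/1226 ≈ 3.4462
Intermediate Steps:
h = -1684 (h = -4 - 1680 = -1684)
(-2541 + h)/(-1961 + 735) = (-2541 - 1684)/(-1961 + 735) = -4225/(-1226) = -4225*(-1/1226) = 4225/1226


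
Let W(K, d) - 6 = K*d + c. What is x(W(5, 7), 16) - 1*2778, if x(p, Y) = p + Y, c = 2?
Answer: -2719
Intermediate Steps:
W(K, d) = 8 + K*d (W(K, d) = 6 + (K*d + 2) = 6 + (2 + K*d) = 8 + K*d)
x(p, Y) = Y + p
x(W(5, 7), 16) - 1*2778 = (16 + (8 + 5*7)) - 1*2778 = (16 + (8 + 35)) - 2778 = (16 + 43) - 2778 = 59 - 2778 = -2719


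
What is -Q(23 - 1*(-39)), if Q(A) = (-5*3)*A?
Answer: 930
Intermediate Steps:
Q(A) = -15*A
-Q(23 - 1*(-39)) = -(-15)*(23 - 1*(-39)) = -(-15)*(23 + 39) = -(-15)*62 = -1*(-930) = 930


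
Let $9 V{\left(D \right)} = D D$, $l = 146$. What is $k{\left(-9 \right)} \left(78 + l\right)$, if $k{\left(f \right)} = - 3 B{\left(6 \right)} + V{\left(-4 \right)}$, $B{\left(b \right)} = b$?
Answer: $- \frac{32704}{9} \approx -3633.8$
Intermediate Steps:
$V{\left(D \right)} = \frac{D^{2}}{9}$ ($V{\left(D \right)} = \frac{D D}{9} = \frac{D^{2}}{9}$)
$k{\left(f \right)} = - \frac{146}{9}$ ($k{\left(f \right)} = \left(-3\right) 6 + \frac{\left(-4\right)^{2}}{9} = -18 + \frac{1}{9} \cdot 16 = -18 + \frac{16}{9} = - \frac{146}{9}$)
$k{\left(-9 \right)} \left(78 + l\right) = - \frac{146 \left(78 + 146\right)}{9} = \left(- \frac{146}{9}\right) 224 = - \frac{32704}{9}$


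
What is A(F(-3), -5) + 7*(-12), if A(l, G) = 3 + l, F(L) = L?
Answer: -84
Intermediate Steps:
A(F(-3), -5) + 7*(-12) = (3 - 3) + 7*(-12) = 0 - 84 = -84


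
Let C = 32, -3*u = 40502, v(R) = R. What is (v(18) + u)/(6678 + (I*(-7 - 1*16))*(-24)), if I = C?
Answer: -20224/36513 ≈ -0.55388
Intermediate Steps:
u = -40502/3 (u = -1/3*40502 = -40502/3 ≈ -13501.)
I = 32
(v(18) + u)/(6678 + (I*(-7 - 1*16))*(-24)) = (18 - 40502/3)/(6678 + (32*(-7 - 1*16))*(-24)) = -40448/(3*(6678 + (32*(-7 - 16))*(-24))) = -40448/(3*(6678 + (32*(-23))*(-24))) = -40448/(3*(6678 - 736*(-24))) = -40448/(3*(6678 + 17664)) = -40448/3/24342 = -40448/3*1/24342 = -20224/36513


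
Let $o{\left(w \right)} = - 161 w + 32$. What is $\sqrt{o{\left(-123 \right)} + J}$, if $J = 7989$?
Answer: $4 \sqrt{1739} \approx 166.81$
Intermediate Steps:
$o{\left(w \right)} = 32 - 161 w$
$\sqrt{o{\left(-123 \right)} + J} = \sqrt{\left(32 - -19803\right) + 7989} = \sqrt{\left(32 + 19803\right) + 7989} = \sqrt{19835 + 7989} = \sqrt{27824} = 4 \sqrt{1739}$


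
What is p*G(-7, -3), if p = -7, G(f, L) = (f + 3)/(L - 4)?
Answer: -4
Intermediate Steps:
G(f, L) = (3 + f)/(-4 + L)
p*G(-7, -3) = -7*(3 - 7)/(-4 - 3) = -7*(-4)/(-7) = -(-1)*(-4) = -7*4/7 = -4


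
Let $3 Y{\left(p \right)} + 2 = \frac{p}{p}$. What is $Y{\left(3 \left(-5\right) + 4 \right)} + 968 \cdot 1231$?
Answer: $\frac{3574823}{3} \approx 1.1916 \cdot 10^{6}$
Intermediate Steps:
$Y{\left(p \right)} = - \frac{1}{3}$ ($Y{\left(p \right)} = - \frac{2}{3} + \frac{p \frac{1}{p}}{3} = - \frac{2}{3} + \frac{1}{3} \cdot 1 = - \frac{2}{3} + \frac{1}{3} = - \frac{1}{3}$)
$Y{\left(3 \left(-5\right) + 4 \right)} + 968 \cdot 1231 = - \frac{1}{3} + 968 \cdot 1231 = - \frac{1}{3} + 1191608 = \frac{3574823}{3}$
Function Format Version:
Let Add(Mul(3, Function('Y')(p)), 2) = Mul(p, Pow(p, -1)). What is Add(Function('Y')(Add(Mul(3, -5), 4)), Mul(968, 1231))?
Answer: Rational(3574823, 3) ≈ 1.1916e+6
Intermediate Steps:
Function('Y')(p) = Rational(-1, 3) (Function('Y')(p) = Add(Rational(-2, 3), Mul(Rational(1, 3), Mul(p, Pow(p, -1)))) = Add(Rational(-2, 3), Mul(Rational(1, 3), 1)) = Add(Rational(-2, 3), Rational(1, 3)) = Rational(-1, 3))
Add(Function('Y')(Add(Mul(3, -5), 4)), Mul(968, 1231)) = Add(Rational(-1, 3), Mul(968, 1231)) = Add(Rational(-1, 3), 1191608) = Rational(3574823, 3)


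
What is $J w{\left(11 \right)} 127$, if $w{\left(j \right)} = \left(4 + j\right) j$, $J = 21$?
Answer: $440055$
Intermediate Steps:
$w{\left(j \right)} = j \left(4 + j\right)$
$J w{\left(11 \right)} 127 = 21 \cdot 11 \left(4 + 11\right) 127 = 21 \cdot 11 \cdot 15 \cdot 127 = 21 \cdot 165 \cdot 127 = 3465 \cdot 127 = 440055$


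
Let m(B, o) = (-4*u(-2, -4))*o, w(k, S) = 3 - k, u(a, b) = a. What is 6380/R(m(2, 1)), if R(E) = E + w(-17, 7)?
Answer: 1595/7 ≈ 227.86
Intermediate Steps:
m(B, o) = 8*o (m(B, o) = (-4*(-2))*o = 8*o)
R(E) = 20 + E (R(E) = E + (3 - 1*(-17)) = E + (3 + 17) = E + 20 = 20 + E)
6380/R(m(2, 1)) = 6380/(20 + 8*1) = 6380/(20 + 8) = 6380/28 = 6380*(1/28) = 1595/7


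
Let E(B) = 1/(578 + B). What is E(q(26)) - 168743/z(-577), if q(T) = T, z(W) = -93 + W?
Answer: 50960721/202340 ≈ 251.86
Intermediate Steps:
E(q(26)) - 168743/z(-577) = 1/(578 + 26) - 168743/(-93 - 577) = 1/604 - 168743/(-670) = 1/604 - 168743*(-1/670) = 1/604 + 168743/670 = 50960721/202340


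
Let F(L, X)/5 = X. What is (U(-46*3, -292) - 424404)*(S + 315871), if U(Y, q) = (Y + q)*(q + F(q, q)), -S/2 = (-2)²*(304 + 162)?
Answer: 102681312708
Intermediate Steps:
F(L, X) = 5*X
S = -3728 (S = -2*(-2)²*(304 + 162) = -8*466 = -2*1864 = -3728)
U(Y, q) = 6*q*(Y + q) (U(Y, q) = (Y + q)*(q + 5*q) = (Y + q)*(6*q) = 6*q*(Y + q))
(U(-46*3, -292) - 424404)*(S + 315871) = (6*(-292)*(-46*3 - 292) - 424404)*(-3728 + 315871) = (6*(-292)*(-138 - 292) - 424404)*312143 = (6*(-292)*(-430) - 424404)*312143 = (753360 - 424404)*312143 = 328956*312143 = 102681312708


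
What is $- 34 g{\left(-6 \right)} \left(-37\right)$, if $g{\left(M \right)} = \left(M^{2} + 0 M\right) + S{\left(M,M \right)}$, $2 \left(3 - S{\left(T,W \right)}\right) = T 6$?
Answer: $71706$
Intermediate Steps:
$S{\left(T,W \right)} = 3 - 3 T$ ($S{\left(T,W \right)} = 3 - \frac{T 6}{2} = 3 - \frac{6 T}{2} = 3 - 3 T$)
$g{\left(M \right)} = 3 + M^{2} - 3 M$ ($g{\left(M \right)} = \left(M^{2} + 0 M\right) - \left(-3 + 3 M\right) = \left(M^{2} + 0\right) - \left(-3 + 3 M\right) = M^{2} - \left(-3 + 3 M\right) = 3 + M^{2} - 3 M$)
$- 34 g{\left(-6 \right)} \left(-37\right) = - 34 \left(3 + \left(-6\right)^{2} - -18\right) \left(-37\right) = - 34 \left(3 + 36 + 18\right) \left(-37\right) = \left(-34\right) 57 \left(-37\right) = \left(-1938\right) \left(-37\right) = 71706$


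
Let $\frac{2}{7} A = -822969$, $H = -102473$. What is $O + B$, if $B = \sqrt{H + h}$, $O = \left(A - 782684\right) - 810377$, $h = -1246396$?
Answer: $- \frac{8946905}{2} + i \sqrt{1348869} \approx -4.4735 \cdot 10^{6} + 1161.4 i$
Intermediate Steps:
$A = - \frac{5760783}{2}$ ($A = \frac{7}{2} \left(-822969\right) = - \frac{5760783}{2} \approx -2.8804 \cdot 10^{6}$)
$O = - \frac{8946905}{2}$ ($O = \left(- \frac{5760783}{2} - 782684\right) - 810377 = - \frac{7326151}{2} - 810377 = - \frac{8946905}{2} \approx -4.4735 \cdot 10^{6}$)
$B = i \sqrt{1348869}$ ($B = \sqrt{-102473 - 1246396} = \sqrt{-1348869} = i \sqrt{1348869} \approx 1161.4 i$)
$O + B = - \frac{8946905}{2} + i \sqrt{1348869}$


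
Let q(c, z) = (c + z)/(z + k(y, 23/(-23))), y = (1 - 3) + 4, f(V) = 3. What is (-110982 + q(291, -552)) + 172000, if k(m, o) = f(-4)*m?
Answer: 11105363/182 ≈ 61019.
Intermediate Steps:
y = 2 (y = -2 + 4 = 2)
k(m, o) = 3*m
q(c, z) = (c + z)/(6 + z) (q(c, z) = (c + z)/(z + 3*2) = (c + z)/(z + 6) = (c + z)/(6 + z))
(-110982 + q(291, -552)) + 172000 = (-110982 + (291 - 552)/(6 - 552)) + 172000 = (-110982 - 261/(-546)) + 172000 = (-110982 - 1/546*(-261)) + 172000 = (-110982 + 87/182) + 172000 = -20198637/182 + 172000 = 11105363/182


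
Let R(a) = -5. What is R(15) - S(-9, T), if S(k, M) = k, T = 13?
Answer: 4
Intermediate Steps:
R(15) - S(-9, T) = -5 - 1*(-9) = -5 + 9 = 4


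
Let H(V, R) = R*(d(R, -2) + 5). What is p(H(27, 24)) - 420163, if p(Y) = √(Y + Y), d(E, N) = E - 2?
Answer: -420127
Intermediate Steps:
d(E, N) = -2 + E
H(V, R) = R*(3 + R) (H(V, R) = R*((-2 + R) + 5) = R*(3 + R))
p(Y) = √2*√Y (p(Y) = √(2*Y) = √2*√Y)
p(H(27, 24)) - 420163 = √2*√(24*(3 + 24)) - 420163 = √2*√(24*27) - 420163 = √2*√648 - 420163 = √2*(18*√2) - 420163 = 36 - 420163 = -420127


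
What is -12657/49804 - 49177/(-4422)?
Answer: 1196621027/110116644 ≈ 10.867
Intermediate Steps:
-12657/49804 - 49177/(-4422) = -12657*1/49804 - 49177*(-1/4422) = -12657/49804 + 49177/4422 = 1196621027/110116644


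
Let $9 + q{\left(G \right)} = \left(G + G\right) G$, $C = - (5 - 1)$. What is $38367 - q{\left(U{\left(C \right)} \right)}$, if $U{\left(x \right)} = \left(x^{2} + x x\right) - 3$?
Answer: $36694$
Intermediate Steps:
$C = -4$ ($C = \left(-1\right) 4 = -4$)
$U{\left(x \right)} = -3 + 2 x^{2}$ ($U{\left(x \right)} = \left(x^{2} + x^{2}\right) - 3 = 2 x^{2} - 3 = -3 + 2 x^{2}$)
$q{\left(G \right)} = -9 + 2 G^{2}$ ($q{\left(G \right)} = -9 + \left(G + G\right) G = -9 + 2 G G = -9 + 2 G^{2}$)
$38367 - q{\left(U{\left(C \right)} \right)} = 38367 - \left(-9 + 2 \left(-3 + 2 \left(-4\right)^{2}\right)^{2}\right) = 38367 - \left(-9 + 2 \left(-3 + 2 \cdot 16\right)^{2}\right) = 38367 - \left(-9 + 2 \left(-3 + 32\right)^{2}\right) = 38367 - \left(-9 + 2 \cdot 29^{2}\right) = 38367 - \left(-9 + 2 \cdot 841\right) = 38367 - \left(-9 + 1682\right) = 38367 - 1673 = 36694$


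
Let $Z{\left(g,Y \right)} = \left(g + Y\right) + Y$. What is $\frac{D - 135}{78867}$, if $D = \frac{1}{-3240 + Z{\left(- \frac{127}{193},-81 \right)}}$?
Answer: $- \frac{88656448}{51792984171} \approx -0.0017117$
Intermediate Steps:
$Z{\left(g,Y \right)} = g + 2 Y$ ($Z{\left(g,Y \right)} = \left(Y + g\right) + Y = g + 2 Y$)
$D = - \frac{193}{656713}$ ($D = \frac{1}{-3240 - \left(162 + \frac{127}{193}\right)} = \frac{1}{-3240 - \frac{31393}{193}} = \frac{1}{- \frac{656713}{193}} = - \frac{193}{656713} \approx -0.00029389$)
$\frac{D - 135}{78867} = \frac{- \frac{193}{656713} - 135}{78867} = \left(- \frac{88656448}{656713}\right) \frac{1}{78867} = - \frac{88656448}{51792984171}$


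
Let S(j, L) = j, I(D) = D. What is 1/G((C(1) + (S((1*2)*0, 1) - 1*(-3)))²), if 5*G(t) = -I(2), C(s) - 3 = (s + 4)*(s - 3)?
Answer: -5/2 ≈ -2.5000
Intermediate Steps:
C(s) = 3 + (-3 + s)*(4 + s) (C(s) = 3 + (s + 4)*(s - 3) = 3 + (4 + s)*(-3 + s) = 3 + (-3 + s)*(4 + s))
G(t) = -⅖ (G(t) = (-1*2)/5 = (⅕)*(-2) = -⅖)
1/G((C(1) + (S((1*2)*0, 1) - 1*(-3)))²) = 1/(-⅖) = -5/2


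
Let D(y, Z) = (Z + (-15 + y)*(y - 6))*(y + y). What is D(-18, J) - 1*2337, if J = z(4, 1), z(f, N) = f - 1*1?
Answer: -30957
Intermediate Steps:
z(f, N) = -1 + f (z(f, N) = f - 1 = -1 + f)
J = 3 (J = -1 + 4 = 3)
D(y, Z) = 2*y*(Z + (-15 + y)*(-6 + y)) (D(y, Z) = (Z + (-15 + y)*(-6 + y))*(2*y) = 2*y*(Z + (-15 + y)*(-6 + y)))
D(-18, J) - 1*2337 = 2*(-18)*(90 + 3 + (-18)² - 21*(-18)) - 1*2337 = 2*(-18)*(90 + 3 + 324 + 378) - 2337 = 2*(-18)*795 - 2337 = -28620 - 2337 = -30957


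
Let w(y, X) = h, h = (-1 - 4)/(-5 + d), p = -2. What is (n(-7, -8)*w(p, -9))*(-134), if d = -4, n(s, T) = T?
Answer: 5360/9 ≈ 595.56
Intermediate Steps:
h = 5/9 (h = (-1 - 4)/(-5 - 4) = -5/(-9) = -5*(-1/9) = 5/9 ≈ 0.55556)
w(y, X) = 5/9
(n(-7, -8)*w(p, -9))*(-134) = -8*5/9*(-134) = -40/9*(-134) = 5360/9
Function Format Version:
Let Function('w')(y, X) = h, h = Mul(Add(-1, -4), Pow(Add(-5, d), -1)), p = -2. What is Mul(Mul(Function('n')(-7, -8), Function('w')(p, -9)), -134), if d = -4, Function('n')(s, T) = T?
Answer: Rational(5360, 9) ≈ 595.56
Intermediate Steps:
h = Rational(5, 9) (h = Mul(Add(-1, -4), Pow(Add(-5, -4), -1)) = Mul(-5, Pow(-9, -1)) = Mul(-5, Rational(-1, 9)) = Rational(5, 9) ≈ 0.55556)
Function('w')(y, X) = Rational(5, 9)
Mul(Mul(Function('n')(-7, -8), Function('w')(p, -9)), -134) = Mul(Mul(-8, Rational(5, 9)), -134) = Mul(Rational(-40, 9), -134) = Rational(5360, 9)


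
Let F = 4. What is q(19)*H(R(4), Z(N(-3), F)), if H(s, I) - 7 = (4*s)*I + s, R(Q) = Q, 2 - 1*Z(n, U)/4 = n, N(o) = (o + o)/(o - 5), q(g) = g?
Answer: 1729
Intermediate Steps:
N(o) = 2*o/(-5 + o) (N(o) = (2*o)/(-5 + o) = 2*o/(-5 + o))
Z(n, U) = 8 - 4*n
H(s, I) = 7 + s + 4*I*s (H(s, I) = 7 + ((4*s)*I + s) = 7 + (4*I*s + s) = 7 + (s + 4*I*s) = 7 + s + 4*I*s)
q(19)*H(R(4), Z(N(-3), F)) = 19*(7 + 4 + 4*(8 - 8*(-3)/(-5 - 3))*4) = 19*(7 + 4 + 4*(8 - 8*(-3)/(-8))*4) = 19*(7 + 4 + 4*(8 - 8*(-3)*(-1)/8)*4) = 19*(7 + 4 + 4*(8 - 4*¾)*4) = 19*(7 + 4 + 4*(8 - 3)*4) = 19*(7 + 4 + 4*5*4) = 19*(7 + 4 + 80) = 19*91 = 1729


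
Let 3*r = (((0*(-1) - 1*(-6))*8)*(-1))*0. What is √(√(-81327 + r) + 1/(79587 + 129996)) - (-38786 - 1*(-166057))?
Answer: -127271 + √(23287 + 4880559321*I*√81327)/69861 ≈ -1.2726e+5 + 11.941*I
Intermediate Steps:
r = 0 (r = ((((0*(-1) - 1*(-6))*8)*(-1))*0)/3 = ((((0 + 6)*8)*(-1))*0)/3 = (((6*8)*(-1))*0)/3 = ((48*(-1))*0)/3 = (-48*0)/3 = (⅓)*0 = 0)
√(√(-81327 + r) + 1/(79587 + 129996)) - (-38786 - 1*(-166057)) = √(√(-81327 + 0) + 1/(79587 + 129996)) - (-38786 - 1*(-166057)) = √(√(-81327) + 1/209583) - (-38786 + 166057) = √(I*√81327 + 1/209583) - 1*127271 = √(1/209583 + I*√81327) - 127271 = -127271 + √(1/209583 + I*√81327)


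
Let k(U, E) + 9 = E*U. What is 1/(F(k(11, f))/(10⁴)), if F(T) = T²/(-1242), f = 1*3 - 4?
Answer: -31050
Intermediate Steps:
f = -1 (f = 3 - 4 = -1)
k(U, E) = -9 + E*U
F(T) = -T²/1242 (F(T) = T²*(-1/1242) = -T²/1242)
1/(F(k(11, f))/(10⁴)) = 1/((-(-9 - 1*11)²/1242)/(10⁴)) = 1/(-(-9 - 11)²/1242/10000) = 1/(-1/1242*(-20)²*(1/10000)) = 1/(-1/1242*400*(1/10000)) = 1/(-200/621*1/10000) = 1/(-1/31050) = -31050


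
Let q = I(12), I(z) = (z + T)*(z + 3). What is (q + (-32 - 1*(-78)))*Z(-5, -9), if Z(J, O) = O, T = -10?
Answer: -684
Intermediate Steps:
I(z) = (-10 + z)*(3 + z) (I(z) = (z - 10)*(z + 3) = (-10 + z)*(3 + z))
q = 30 (q = -30 + 12² - 7*12 = -30 + 144 - 84 = 30)
(q + (-32 - 1*(-78)))*Z(-5, -9) = (30 + (-32 - 1*(-78)))*(-9) = (30 + (-32 + 78))*(-9) = (30 + 46)*(-9) = 76*(-9) = -684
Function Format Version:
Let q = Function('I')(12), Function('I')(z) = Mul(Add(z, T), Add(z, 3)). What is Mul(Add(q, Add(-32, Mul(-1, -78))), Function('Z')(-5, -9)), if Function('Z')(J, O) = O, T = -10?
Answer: -684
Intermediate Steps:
Function('I')(z) = Mul(Add(-10, z), Add(3, z)) (Function('I')(z) = Mul(Add(z, -10), Add(z, 3)) = Mul(Add(-10, z), Add(3, z)))
q = 30 (q = Add(-30, Pow(12, 2), Mul(-7, 12)) = Add(-30, 144, -84) = 30)
Mul(Add(q, Add(-32, Mul(-1, -78))), Function('Z')(-5, -9)) = Mul(Add(30, Add(-32, Mul(-1, -78))), -9) = Mul(Add(30, Add(-32, 78)), -9) = Mul(Add(30, 46), -9) = Mul(76, -9) = -684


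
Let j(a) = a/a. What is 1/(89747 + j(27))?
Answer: 1/89748 ≈ 1.1142e-5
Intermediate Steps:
j(a) = 1
1/(89747 + j(27)) = 1/(89747 + 1) = 1/89748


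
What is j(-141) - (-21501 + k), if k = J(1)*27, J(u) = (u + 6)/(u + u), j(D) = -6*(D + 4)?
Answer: 44457/2 ≈ 22229.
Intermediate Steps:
j(D) = -24 - 6*D (j(D) = -6*(4 + D) = -24 - 6*D)
J(u) = (6 + u)/(2*u) (J(u) = (6 + u)/((2*u)) = (6 + u)*(1/(2*u)) = (6 + u)/(2*u))
k = 189/2 (k = ((1/2)*(6 + 1)/1)*27 = ((1/2)*1*7)*27 = (7/2)*27 = 189/2 ≈ 94.500)
j(-141) - (-21501 + k) = (-24 - 6*(-141)) - (-21501 + 189/2) = (-24 + 846) - 1*(-42813/2) = 822 + 42813/2 = 44457/2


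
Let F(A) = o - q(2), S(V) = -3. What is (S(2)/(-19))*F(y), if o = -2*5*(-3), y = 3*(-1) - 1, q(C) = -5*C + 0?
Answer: 120/19 ≈ 6.3158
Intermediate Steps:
q(C) = -5*C
y = -4 (y = -3 - 1 = -4)
o = 30 (o = -10*(-3) = 30)
F(A) = 40 (F(A) = 30 - (-5)*2 = 30 - 1*(-10) = 30 + 10 = 40)
(S(2)/(-19))*F(y) = -3/(-19)*40 = -3*(-1/19)*40 = (3/19)*40 = 120/19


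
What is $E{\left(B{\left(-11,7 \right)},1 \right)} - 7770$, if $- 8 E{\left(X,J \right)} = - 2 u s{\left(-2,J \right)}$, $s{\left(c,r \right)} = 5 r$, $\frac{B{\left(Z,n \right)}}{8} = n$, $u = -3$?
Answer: $- \frac{31095}{4} \approx -7773.8$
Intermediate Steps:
$B{\left(Z,n \right)} = 8 n$
$E{\left(X,J \right)} = - \frac{15 J}{4}$ ($E{\left(X,J \right)} = - \frac{\left(-2\right) \left(-3\right) 5 J}{8} = - \frac{6 \cdot 5 J}{8} = - \frac{30 J}{8} = - \frac{15 J}{4}$)
$E{\left(B{\left(-11,7 \right)},1 \right)} - 7770 = \left(- \frac{15}{4}\right) 1 - 7770 = - \frac{15}{4} - 7770 = - \frac{31095}{4}$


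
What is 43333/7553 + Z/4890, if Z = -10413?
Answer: 44416327/12311390 ≈ 3.6077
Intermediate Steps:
43333/7553 + Z/4890 = 43333/7553 - 10413/4890 = 43333*(1/7553) - 10413*1/4890 = 43333/7553 - 3471/1630 = 44416327/12311390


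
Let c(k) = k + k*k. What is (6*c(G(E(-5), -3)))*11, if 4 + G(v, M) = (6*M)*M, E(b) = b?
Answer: 168300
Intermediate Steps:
G(v, M) = -4 + 6*M**2 (G(v, M) = -4 + (6*M)*M = -4 + 6*M**2)
c(k) = k + k**2
(6*c(G(E(-5), -3)))*11 = (6*((-4 + 6*(-3)**2)*(1 + (-4 + 6*(-3)**2))))*11 = (6*((-4 + 6*9)*(1 + (-4 + 6*9))))*11 = (6*((-4 + 54)*(1 + (-4 + 54))))*11 = (6*(50*(1 + 50)))*11 = (6*(50*51))*11 = (6*2550)*11 = 15300*11 = 168300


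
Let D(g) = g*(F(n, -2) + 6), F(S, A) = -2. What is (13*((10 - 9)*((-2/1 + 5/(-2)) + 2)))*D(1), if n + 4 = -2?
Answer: -130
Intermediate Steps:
n = -6 (n = -4 - 2 = -6)
D(g) = 4*g (D(g) = g*(-2 + 6) = g*4 = 4*g)
(13*((10 - 9)*((-2/1 + 5/(-2)) + 2)))*D(1) = (13*((10 - 9)*((-2/1 + 5/(-2)) + 2)))*(4*1) = (13*(1*((-2*1 + 5*(-1/2)) + 2)))*4 = (13*(1*((-2 - 5/2) + 2)))*4 = (13*(1*(-9/2 + 2)))*4 = (13*(1*(-5/2)))*4 = (13*(-5/2))*4 = -65/2*4 = -130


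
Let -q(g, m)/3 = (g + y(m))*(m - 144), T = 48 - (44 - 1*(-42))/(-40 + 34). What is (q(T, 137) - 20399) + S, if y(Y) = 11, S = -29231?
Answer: -48090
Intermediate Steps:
T = 187/3 (T = 48 - (44 + 42)/(-6) = 48 - 86*(-1)/6 = 48 - 1*(-43/3) = 48 + 43/3 = 187/3 ≈ 62.333)
q(g, m) = -3*(-144 + m)*(11 + g) (q(g, m) = -3*(g + 11)*(m - 144) = -3*(11 + g)*(-144 + m) = -3*(-144 + m)*(11 + g))
(q(T, 137) - 20399) + S = ((4752 - 33*137 + 432*(187/3) - 3*187/3*137) - 20399) - 29231 = ((4752 - 4521 + 26928 - 25619) - 20399) - 29231 = (1540 - 20399) - 29231 = -18859 - 29231 = -48090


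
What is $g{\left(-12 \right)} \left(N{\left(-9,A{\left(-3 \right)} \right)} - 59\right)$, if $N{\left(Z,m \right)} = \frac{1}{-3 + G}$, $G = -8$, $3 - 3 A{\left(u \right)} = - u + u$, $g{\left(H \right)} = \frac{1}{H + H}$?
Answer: $\frac{325}{132} \approx 2.4621$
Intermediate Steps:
$g{\left(H \right)} = \frac{1}{2 H}$
$A{\left(u \right)} = 1$ ($A{\left(u \right)} = 1 - \frac{- u + u}{3} = 1 - 0 = 1 + 0 = 1$)
$N{\left(Z,m \right)} = - \frac{1}{11}$ ($N{\left(Z,m \right)} = \frac{1}{-3 - 8} = \frac{1}{-11} = - \frac{1}{11}$)
$g{\left(-12 \right)} \left(N{\left(-9,A{\left(-3 \right)} \right)} - 59\right) = \frac{1}{2 \left(-12\right)} \left(- \frac{1}{11} - 59\right) = \frac{1}{2} \left(- \frac{1}{12}\right) \left(- \frac{1}{11} - 59\right) = - \frac{- \frac{1}{11} - 59}{24} = \left(- \frac{1}{24}\right) \left(- \frac{650}{11}\right) = \frac{325}{132}$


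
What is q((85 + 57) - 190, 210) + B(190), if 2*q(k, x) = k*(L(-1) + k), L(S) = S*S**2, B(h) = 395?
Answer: 1571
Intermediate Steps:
L(S) = S**3
q(k, x) = k*(-1 + k)/2 (q(k, x) = (k*((-1)**3 + k))/2 = (k*(-1 + k))/2 = k*(-1 + k)/2)
q((85 + 57) - 190, 210) + B(190) = ((85 + 57) - 190)*(-1 + ((85 + 57) - 190))/2 + 395 = (142 - 190)*(-1 + (142 - 190))/2 + 395 = (1/2)*(-48)*(-1 - 48) + 395 = (1/2)*(-48)*(-49) + 395 = 1176 + 395 = 1571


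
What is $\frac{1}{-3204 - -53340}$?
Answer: $\frac{1}{50136} \approx 1.9946 \cdot 10^{-5}$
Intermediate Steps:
$\frac{1}{-3204 - -53340} = \frac{1}{-3204 + 53340} = \frac{1}{50136}$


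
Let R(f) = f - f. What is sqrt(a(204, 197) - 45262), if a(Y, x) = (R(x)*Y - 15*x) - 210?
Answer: I*sqrt(48427) ≈ 220.06*I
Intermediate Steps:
R(f) = 0
a(Y, x) = -210 - 15*x (a(Y, x) = (0*Y - 15*x) - 210 = (0 - 15*x) - 210 = -15*x - 210 = -210 - 15*x)
sqrt(a(204, 197) - 45262) = sqrt((-210 - 15*197) - 45262) = sqrt((-210 - 2955) - 45262) = sqrt(-3165 - 45262) = sqrt(-48427) = I*sqrt(48427)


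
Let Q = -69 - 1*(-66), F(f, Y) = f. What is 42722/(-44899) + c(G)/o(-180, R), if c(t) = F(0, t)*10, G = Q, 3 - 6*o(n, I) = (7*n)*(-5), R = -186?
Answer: -42722/44899 ≈ -0.95151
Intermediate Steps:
Q = -3 (Q = -69 + 66 = -3)
o(n, I) = 1/2 + 35*n/6 (o(n, I) = 1/2 - 7*n*(-5)/6 = 1/2 - (-35)*n/6 = 1/2 + 35*n/6)
G = -3
c(t) = 0 (c(t) = 0*10 = 0)
42722/(-44899) + c(G)/o(-180, R) = 42722/(-44899) + 0/(1/2 + (35/6)*(-180)) = 42722*(-1/44899) + 0/(1/2 - 1050) = -42722/44899 + 0/(-2099/2) = -42722/44899 + 0*(-2/2099) = -42722/44899 + 0 = -42722/44899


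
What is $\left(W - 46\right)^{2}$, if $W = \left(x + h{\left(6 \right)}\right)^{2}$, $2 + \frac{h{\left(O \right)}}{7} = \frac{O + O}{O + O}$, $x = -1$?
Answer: $324$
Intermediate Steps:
$h{\left(O \right)} = -7$ ($h{\left(O \right)} = -14 + 7 \frac{O + O}{O + O} = -14 + 7 \frac{2 O}{2 O} = -14 + 7 \cdot 2 O \frac{1}{2 O} = -14 + 7 \cdot 1 = -14 + 7 = -7$)
$W = 64$ ($W = \left(-1 - 7\right)^{2} = \left(-8\right)^{2} = 64$)
$\left(W - 46\right)^{2} = \left(64 - 46\right)^{2} = 18^{2} = 324$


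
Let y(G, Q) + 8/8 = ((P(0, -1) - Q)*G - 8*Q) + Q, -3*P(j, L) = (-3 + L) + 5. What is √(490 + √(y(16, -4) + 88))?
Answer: √(4410 + 3*√1563)/3 ≈ 22.432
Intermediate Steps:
P(j, L) = -⅔ - L/3 (P(j, L) = -((-3 + L) + 5)/3 = -(2 + L)/3 = -⅔ - L/3)
y(G, Q) = -1 - 7*Q + G*(-⅓ - Q) (y(G, Q) = -1 + ((((-⅔ - ⅓*(-1)) - Q)*G - 8*Q) + Q) = -1 + ((((-⅔ + ⅓) - Q)*G - 8*Q) + Q) = -1 + (((-⅓ - Q)*G - 8*Q) + Q) = -1 + ((G*(-⅓ - Q) - 8*Q) + Q) = -1 + ((-8*Q + G*(-⅓ - Q)) + Q) = -1 + (-7*Q + G*(-⅓ - Q)) = -1 - 7*Q + G*(-⅓ - Q))
√(490 + √(y(16, -4) + 88)) = √(490 + √((-1 - 7*(-4) - ⅓*16 - 1*16*(-4)) + 88)) = √(490 + √((-1 + 28 - 16/3 + 64) + 88)) = √(490 + √(257/3 + 88)) = √(490 + √(521/3)) = √(490 + √1563/3)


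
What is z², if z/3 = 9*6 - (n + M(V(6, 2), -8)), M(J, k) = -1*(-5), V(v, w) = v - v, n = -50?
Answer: 88209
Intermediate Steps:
V(v, w) = 0
M(J, k) = 5
z = 297 (z = 3*(9*6 - (-50 + 5)) = 3*(54 - 1*(-45)) = 3*(54 + 45) = 3*99 = 297)
z² = 297² = 88209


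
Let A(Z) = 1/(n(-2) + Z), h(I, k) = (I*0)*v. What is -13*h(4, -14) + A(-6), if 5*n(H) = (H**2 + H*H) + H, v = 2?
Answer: -5/24 ≈ -0.20833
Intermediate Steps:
n(H) = H/5 + 2*H**2/5 (n(H) = ((H**2 + H*H) + H)/5 = ((H**2 + H**2) + H)/5 = (2*H**2 + H)/5 = (H + 2*H**2)/5 = H/5 + 2*H**2/5)
h(I, k) = 0 (h(I, k) = (I*0)*2 = 0*2 = 0)
A(Z) = 1/(6/5 + Z) (A(Z) = 1/((1/5)*(-2)*(1 + 2*(-2)) + Z) = 1/((1/5)*(-2)*(1 - 4) + Z) = 1/((1/5)*(-2)*(-3) + Z) = 1/(6/5 + Z))
-13*h(4, -14) + A(-6) = -13*0 + 5/(6 + 5*(-6)) = 0 + 5/(6 - 30) = 0 + 5/(-24) = 0 + 5*(-1/24) = 0 - 5/24 = -5/24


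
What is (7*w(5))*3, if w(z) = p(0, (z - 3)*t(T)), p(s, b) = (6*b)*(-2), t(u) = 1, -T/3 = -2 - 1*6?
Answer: -504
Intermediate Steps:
T = 24 (T = -3*(-2 - 1*6) = -3*(-2 - 6) = -3*(-8) = 24)
p(s, b) = -12*b
w(z) = 36 - 12*z (w(z) = -12*(z - 3) = -12*(-3 + z) = 36 - 12*z)
(7*w(5))*3 = (7*(36 - 12*5))*3 = (7*(36 - 60))*3 = (7*(-24))*3 = -168*3 = -504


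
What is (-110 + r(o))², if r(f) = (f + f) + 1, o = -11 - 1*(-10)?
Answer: 12321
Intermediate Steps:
o = -1 (o = -11 + 10 = -1)
r(f) = 1 + 2*f (r(f) = 2*f + 1 = 1 + 2*f)
(-110 + r(o))² = (-110 + (1 + 2*(-1)))² = (-110 + (1 - 2))² = (-110 - 1)² = (-111)² = 12321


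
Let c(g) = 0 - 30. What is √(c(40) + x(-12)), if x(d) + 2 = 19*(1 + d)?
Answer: I*√241 ≈ 15.524*I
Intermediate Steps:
c(g) = -30
x(d) = 17 + 19*d (x(d) = -2 + 19*(1 + d) = -2 + (19 + 19*d) = 17 + 19*d)
√(c(40) + x(-12)) = √(-30 + (17 + 19*(-12))) = √(-30 + (17 - 228)) = √(-30 - 211) = √(-241) = I*√241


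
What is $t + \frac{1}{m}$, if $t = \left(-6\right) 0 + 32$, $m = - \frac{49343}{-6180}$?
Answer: $\frac{1585156}{49343} \approx 32.125$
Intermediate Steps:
$m = \frac{49343}{6180}$ ($m = \left(-49343\right) \left(- \frac{1}{6180}\right) = \frac{49343}{6180} \approx 7.9843$)
$t = 32$ ($t = 0 + 32 = 32$)
$t + \frac{1}{m} = 32 + \frac{1}{\frac{49343}{6180}} = 32 + \frac{6180}{49343} = \frac{1585156}{49343}$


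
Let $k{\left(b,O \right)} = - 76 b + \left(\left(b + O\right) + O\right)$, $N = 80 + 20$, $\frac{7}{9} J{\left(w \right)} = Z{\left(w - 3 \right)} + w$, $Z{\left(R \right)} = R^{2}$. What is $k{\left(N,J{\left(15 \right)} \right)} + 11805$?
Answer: $\frac{32997}{7} \approx 4713.9$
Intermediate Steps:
$J{\left(w \right)} = \frac{9 w}{7} + \frac{9 \left(-3 + w\right)^{2}}{7}$ ($J{\left(w \right)} = \frac{9 \left(\left(w - 3\right)^{2} + w\right)}{7} = \frac{9 \left(\left(-3 + w\right)^{2} + w\right)}{7} = \frac{9 \left(w + \left(-3 + w\right)^{2}\right)}{7} = \frac{9 w}{7} + \frac{9 \left(-3 + w\right)^{2}}{7}$)
$N = 100$
$k{\left(b,O \right)} = - 75 b + 2 O$ ($k{\left(b,O \right)} = - 76 b + \left(\left(O + b\right) + O\right) = - 76 b + \left(b + 2 O\right) = - 75 b + 2 O$)
$k{\left(N,J{\left(15 \right)} \right)} + 11805 = \left(\left(-75\right) 100 + 2 \left(\frac{9}{7} \cdot 15 + \frac{9 \left(-3 + 15\right)^{2}}{7}\right)\right) + 11805 = \left(-7500 + 2 \left(\frac{135}{7} + \frac{9 \cdot 12^{2}}{7}\right)\right) + 11805 = \left(-7500 + 2 \left(\frac{135}{7} + \frac{9}{7} \cdot 144\right)\right) + 11805 = \left(-7500 + 2 \left(\frac{135}{7} + \frac{1296}{7}\right)\right) + 11805 = \left(-7500 + 2 \cdot \frac{1431}{7}\right) + 11805 = \left(-7500 + \frac{2862}{7}\right) + 11805 = - \frac{49638}{7} + 11805 = \frac{32997}{7}$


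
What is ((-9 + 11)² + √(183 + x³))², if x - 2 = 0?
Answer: (4 + √191)² ≈ 317.56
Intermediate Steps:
x = 2 (x = 2 + 0 = 2)
((-9 + 11)² + √(183 + x³))² = ((-9 + 11)² + √(183 + 2³))² = (2² + √(183 + 8))² = (4 + √191)²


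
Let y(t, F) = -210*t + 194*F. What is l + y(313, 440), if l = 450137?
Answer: 469767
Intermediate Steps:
l + y(313, 440) = 450137 + (-210*313 + 194*440) = 450137 + (-65730 + 85360) = 450137 + 19630 = 469767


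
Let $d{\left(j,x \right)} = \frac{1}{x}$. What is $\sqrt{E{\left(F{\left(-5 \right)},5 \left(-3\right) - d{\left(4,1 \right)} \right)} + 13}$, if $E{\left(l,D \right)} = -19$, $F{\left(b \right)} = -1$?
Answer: $i \sqrt{6} \approx 2.4495 i$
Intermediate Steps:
$\sqrt{E{\left(F{\left(-5 \right)},5 \left(-3\right) - d{\left(4,1 \right)} \right)} + 13} = \sqrt{-19 + 13} = \sqrt{-6} = i \sqrt{6}$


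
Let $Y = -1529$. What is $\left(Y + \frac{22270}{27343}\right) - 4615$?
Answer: $- \frac{167973122}{27343} \approx -6143.2$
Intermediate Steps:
$\left(Y + \frac{22270}{27343}\right) - 4615 = \left(-1529 + \frac{22270}{27343}\right) - 4615 = - \frac{41785177}{27343} - 4615 = - \frac{167973122}{27343}$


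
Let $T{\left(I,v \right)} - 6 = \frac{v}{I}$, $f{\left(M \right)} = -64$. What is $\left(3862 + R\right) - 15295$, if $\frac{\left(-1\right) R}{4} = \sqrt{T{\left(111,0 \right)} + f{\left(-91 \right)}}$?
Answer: $-11433 - 4 i \sqrt{58} \approx -11433.0 - 30.463 i$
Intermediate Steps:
$T{\left(I,v \right)} = 6 + \frac{v}{I}$
$R = - 4 i \sqrt{58}$ ($R = - 4 \sqrt{\left(6 + \frac{0}{111}\right) - 64} = - 4 \sqrt{\left(6 + 0 \cdot \frac{1}{111}\right) - 64} = - 4 \sqrt{\left(6 + 0\right) - 64} = - 4 \sqrt{6 - 64} = - 4 \sqrt{-58} = - 4 i \sqrt{58} \approx - 30.463 i$)
$\left(3862 + R\right) - 15295 = \left(3862 - 4 i \sqrt{58}\right) - 15295 = -11433 - 4 i \sqrt{58}$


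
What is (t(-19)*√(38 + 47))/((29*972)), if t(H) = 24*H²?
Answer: 722*√85/2349 ≈ 2.8338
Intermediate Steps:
(t(-19)*√(38 + 47))/((29*972)) = ((24*(-19)²)*√(38 + 47))/((29*972)) = ((24*361)*√85)/28188 = (8664*√85)*(1/28188) = 722*√85/2349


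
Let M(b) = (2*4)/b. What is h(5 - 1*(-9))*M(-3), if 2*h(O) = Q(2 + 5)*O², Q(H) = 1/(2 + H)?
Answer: -784/27 ≈ -29.037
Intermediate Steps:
M(b) = 8/b
h(O) = O²/18 (h(O) = (O²/(2 + (2 + 5)))/2 = (O²/(2 + 7))/2 = (O²/9)/2 = O²/18)
h(5 - 1*(-9))*M(-3) = ((5 - 1*(-9))²/18)*(8/(-3)) = ((5 + 9)²/18)*(8*(-⅓)) = ((1/18)*14²)*(-8/3) = ((1/18)*196)*(-8/3) = (98/9)*(-8/3) = -784/27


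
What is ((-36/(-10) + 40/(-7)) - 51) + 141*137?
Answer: 674236/35 ≈ 19264.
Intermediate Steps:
((-36/(-10) + 40/(-7)) - 51) + 141*137 = ((-36*(-1/10) + 40*(-1/7)) - 51) + 19317 = ((18/5 - 40/7) - 51) + 19317 = (-74/35 - 51) + 19317 = -1859/35 + 19317 = 674236/35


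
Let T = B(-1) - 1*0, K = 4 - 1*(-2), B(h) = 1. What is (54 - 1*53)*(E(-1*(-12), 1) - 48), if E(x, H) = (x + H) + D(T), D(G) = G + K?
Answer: -28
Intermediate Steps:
K = 6 (K = 4 + 2 = 6)
T = 1 (T = 1 - 1*0 = 1 + 0 = 1)
D(G) = 6 + G (D(G) = G + 6 = 6 + G)
E(x, H) = 7 + H + x (E(x, H) = (x + H) + (6 + 1) = (H + x) + 7 = 7 + H + x)
(54 - 1*53)*(E(-1*(-12), 1) - 48) = (54 - 1*53)*((7 + 1 - 1*(-12)) - 48) = (54 - 53)*((7 + 1 + 12) - 48) = 1*(20 - 48) = 1*(-28) = -28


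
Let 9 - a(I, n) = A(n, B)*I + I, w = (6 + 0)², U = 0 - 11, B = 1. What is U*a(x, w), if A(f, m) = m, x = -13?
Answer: -385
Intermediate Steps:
U = -11
w = 36 (w = 6² = 36)
a(I, n) = 9 - 2*I (a(I, n) = 9 - (1*I + I) = 9 - (I + I) = 9 - 2*I)
U*a(x, w) = -11*(9 - 2*(-13)) = -11*(9 + 26) = -11*35 = -385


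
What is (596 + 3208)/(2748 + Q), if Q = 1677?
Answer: 1268/1475 ≈ 0.85966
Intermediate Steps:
(596 + 3208)/(2748 + Q) = (596 + 3208)/(2748 + 1677) = 3804/4425 = 3804*(1/4425) = 1268/1475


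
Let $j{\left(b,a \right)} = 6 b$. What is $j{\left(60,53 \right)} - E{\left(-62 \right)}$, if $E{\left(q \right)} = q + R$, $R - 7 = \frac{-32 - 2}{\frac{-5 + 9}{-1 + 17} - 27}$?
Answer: $\frac{44269}{107} \approx 413.73$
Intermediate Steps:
$R = \frac{885}{107}$ ($R = 7 + \frac{-32 - 2}{\frac{-5 + 9}{-1 + 17} - 27} = 7 - \frac{34}{\frac{4}{16} - 27} = 7 - \frac{34}{4 \cdot \frac{1}{16} - 27} = 7 - \frac{34}{\frac{1}{4} - 27} = 7 - \frac{34}{- \frac{107}{4}} = 7 - - \frac{136}{107} = 7 + \frac{136}{107} = \frac{885}{107} \approx 8.271$)
$E{\left(q \right)} = \frac{885}{107} + q$ ($E{\left(q \right)} = q + \frac{885}{107} = \frac{885}{107} + q$)
$j{\left(60,53 \right)} - E{\left(-62 \right)} = 6 \cdot 60 - \left(\frac{885}{107} - 62\right) = 360 - - \frac{5749}{107} = 360 + \frac{5749}{107} = \frac{44269}{107}$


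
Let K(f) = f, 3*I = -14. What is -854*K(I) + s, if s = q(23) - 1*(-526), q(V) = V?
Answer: 13603/3 ≈ 4534.3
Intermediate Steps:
I = -14/3 (I = (⅓)*(-14) = -14/3 ≈ -4.6667)
s = 549 (s = 23 - 1*(-526) = 23 + 526 = 549)
-854*K(I) + s = -854*(-14/3) + 549 = 11956/3 + 549 = 13603/3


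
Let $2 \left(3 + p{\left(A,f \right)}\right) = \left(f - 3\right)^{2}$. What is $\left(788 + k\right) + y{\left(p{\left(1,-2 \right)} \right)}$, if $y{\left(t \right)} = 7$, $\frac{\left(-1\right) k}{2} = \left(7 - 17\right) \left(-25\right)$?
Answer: $295$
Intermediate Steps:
$k = -500$ ($k = - 2 \left(7 - 17\right) \left(-25\right) = - 2 \left(\left(-10\right) \left(-25\right)\right) = \left(-2\right) 250 = -500$)
$p{\left(A,f \right)} = -3 + \frac{\left(-3 + f\right)^{2}}{2}$ ($p{\left(A,f \right)} = -3 + \frac{\left(f - 3\right)^{2}}{2} = -3 + \frac{\left(-3 + f\right)^{2}}{2}$)
$\left(788 + k\right) + y{\left(p{\left(1,-2 \right)} \right)} = \left(788 - 500\right) + 7 = 288 + 7 = 295$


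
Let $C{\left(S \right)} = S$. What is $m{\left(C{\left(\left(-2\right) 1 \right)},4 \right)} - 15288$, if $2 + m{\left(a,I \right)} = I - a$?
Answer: $-15284$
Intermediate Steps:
$m{\left(a,I \right)} = -2 + I - a$ ($m{\left(a,I \right)} = -2 + \left(I - a\right) = -2 + I - a$)
$m{\left(C{\left(\left(-2\right) 1 \right)},4 \right)} - 15288 = \left(-2 + 4 - \left(-2\right) 1\right) - 15288 = \left(-2 + 4 - -2\right) - 15288 = \left(-2 + 4 + 2\right) - 15288 = 4 - 15288 = -15284$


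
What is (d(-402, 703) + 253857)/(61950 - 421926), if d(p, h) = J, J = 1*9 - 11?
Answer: -253855/359976 ≈ -0.70520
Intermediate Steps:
J = -2 (J = 9 - 11 = -2)
d(p, h) = -2
(d(-402, 703) + 253857)/(61950 - 421926) = (-2 + 253857)/(61950 - 421926) = 253855/(-359976) = 253855*(-1/359976) = -253855/359976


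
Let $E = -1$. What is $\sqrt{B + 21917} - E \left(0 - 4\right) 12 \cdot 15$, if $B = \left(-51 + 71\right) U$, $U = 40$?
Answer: $-720 + \sqrt{22717} \approx -569.28$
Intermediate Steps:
$B = 800$ ($B = \left(-51 + 71\right) 40 = 20 \cdot 40 = 800$)
$\sqrt{B + 21917} - E \left(0 - 4\right) 12 \cdot 15 = \sqrt{800 + 21917} - - (0 - 4) 12 \cdot 15 = \sqrt{22717} - \left(-1\right) \left(-4\right) 12 \cdot 15 = \sqrt{22717} - 4 \cdot 12 \cdot 15 = \sqrt{22717} - 48 \cdot 15 = \sqrt{22717} - 720 = -720 + \sqrt{22717}$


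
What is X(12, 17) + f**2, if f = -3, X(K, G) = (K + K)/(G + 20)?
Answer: 357/37 ≈ 9.6487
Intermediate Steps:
X(K, G) = 2*K/(20 + G) (X(K, G) = (2*K)/(20 + G) = 2*K/(20 + G))
X(12, 17) + f**2 = 2*12/(20 + 17) + (-3)**2 = 2*12/37 + 9 = 2*12*(1/37) + 9 = 24/37 + 9 = 357/37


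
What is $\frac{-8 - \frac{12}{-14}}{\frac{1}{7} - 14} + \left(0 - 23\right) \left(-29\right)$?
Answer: $\frac{64749}{97} \approx 667.52$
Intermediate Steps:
$\frac{-8 - \frac{12}{-14}}{\frac{1}{7} - 14} + \left(0 - 23\right) \left(-29\right) = \frac{-8 - - \frac{6}{7}}{\frac{1}{7} - 14} - -667 = \frac{-8 + \frac{6}{7}}{- \frac{97}{7}} + 667 = \left(- \frac{50}{7}\right) \left(- \frac{7}{97}\right) + 667 = \frac{50}{97} + 667 = \frac{64749}{97}$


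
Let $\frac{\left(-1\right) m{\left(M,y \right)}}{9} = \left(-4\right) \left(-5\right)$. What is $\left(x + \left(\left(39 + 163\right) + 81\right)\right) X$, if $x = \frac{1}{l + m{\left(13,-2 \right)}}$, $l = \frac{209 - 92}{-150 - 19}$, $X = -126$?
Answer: $- \frac{9306556}{261} \approx -35657.0$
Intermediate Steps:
$m{\left(M,y \right)} = -180$ ($m{\left(M,y \right)} = - 9 \left(\left(-4\right) \left(-5\right)\right) = \left(-9\right) 20 = -180$)
$l = - \frac{9}{13}$ ($l = \frac{117}{-169} = 117 \left(- \frac{1}{169}\right) = - \frac{9}{13} \approx -0.69231$)
$x = - \frac{13}{2349}$ ($x = \frac{1}{- \frac{9}{13} - 180} = \frac{1}{- \frac{2349}{13}} = - \frac{13}{2349} \approx -0.0055343$)
$\left(x + \left(\left(39 + 163\right) + 81\right)\right) X = \left(- \frac{13}{2349} + \left(\left(39 + 163\right) + 81\right)\right) \left(-126\right) = \left(- \frac{13}{2349} + \left(202 + 81\right)\right) \left(-126\right) = \left(- \frac{13}{2349} + 283\right) \left(-126\right) = \frac{664754}{2349} \left(-126\right) = - \frac{9306556}{261}$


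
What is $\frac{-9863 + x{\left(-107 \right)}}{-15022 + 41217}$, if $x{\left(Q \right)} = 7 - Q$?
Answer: $- \frac{9749}{26195} \approx -0.37217$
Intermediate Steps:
$\frac{-9863 + x{\left(-107 \right)}}{-15022 + 41217} = \frac{-9863 + \left(7 - -107\right)}{-15022 + 41217} = \frac{-9863 + \left(7 + 107\right)}{26195} = \left(-9863 + 114\right) \frac{1}{26195} = \left(-9749\right) \frac{1}{26195} = - \frac{9749}{26195}$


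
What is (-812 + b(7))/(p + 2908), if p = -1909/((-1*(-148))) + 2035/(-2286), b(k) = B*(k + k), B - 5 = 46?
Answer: -16578072/489596335 ≈ -0.033861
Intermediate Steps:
B = 51 (B = 5 + 46 = 51)
b(k) = 102*k (b(k) = 51*(k + k) = 51*(2*k) = 102*k)
p = -2332577/169164 (p = -1909/148 + 2035*(-1/2286) = -1909*1/148 - 2035/2286 = -1909/148 - 2035/2286 = -2332577/169164 ≈ -13.789)
(-812 + b(7))/(p + 2908) = (-812 + 102*7)/(-2332577/169164 + 2908) = (-812 + 714)/(489596335/169164) = -98*169164/489596335 = -16578072/489596335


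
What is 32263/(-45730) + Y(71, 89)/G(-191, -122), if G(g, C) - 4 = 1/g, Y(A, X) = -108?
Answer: -967935109/34891990 ≈ -27.741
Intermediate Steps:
G(g, C) = 4 + 1/g
32263/(-45730) + Y(71, 89)/G(-191, -122) = 32263/(-45730) - 108/(4 + 1/(-191)) = 32263*(-1/45730) - 108/(4 - 1/191) = -32263/45730 - 108/763/191 = -32263/45730 - 108*191/763 = -32263/45730 - 20628/763 = -967935109/34891990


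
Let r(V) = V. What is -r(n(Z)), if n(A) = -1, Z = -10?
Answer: 1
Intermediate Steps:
-r(n(Z)) = -1*(-1) = 1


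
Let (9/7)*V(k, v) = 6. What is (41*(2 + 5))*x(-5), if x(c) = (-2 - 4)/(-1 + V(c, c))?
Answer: -5166/11 ≈ -469.64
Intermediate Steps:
V(k, v) = 14/3 (V(k, v) = (7/9)*6 = 14/3)
x(c) = -18/11 (x(c) = (-2 - 4)/(-1 + 14/3) = -6/11/3 = -6*3/11 = -18/11)
(41*(2 + 5))*x(-5) = (41*(2 + 5))*(-18/11) = (41*7)*(-18/11) = 287*(-18/11) = -5166/11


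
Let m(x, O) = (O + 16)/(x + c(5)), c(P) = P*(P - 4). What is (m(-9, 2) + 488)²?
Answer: 935089/4 ≈ 2.3377e+5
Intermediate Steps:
c(P) = P*(-4 + P)
m(x, O) = (16 + O)/(5 + x) (m(x, O) = (O + 16)/(x + 5*(-4 + 5)) = (16 + O)/(x + 5*1) = (16 + O)/(x + 5) = (16 + O)/(5 + x))
(m(-9, 2) + 488)² = ((16 + 2)/(5 - 9) + 488)² = (18/(-4) + 488)² = (-¼*18 + 488)² = (-9/2 + 488)² = (967/2)² = 935089/4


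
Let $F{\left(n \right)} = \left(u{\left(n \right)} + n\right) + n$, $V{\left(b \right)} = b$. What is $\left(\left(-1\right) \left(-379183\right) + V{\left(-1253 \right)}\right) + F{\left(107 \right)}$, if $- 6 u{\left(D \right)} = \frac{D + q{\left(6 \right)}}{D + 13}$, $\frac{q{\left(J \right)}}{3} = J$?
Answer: $\frac{54452711}{144} \approx 3.7814 \cdot 10^{5}$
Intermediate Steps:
$q{\left(J \right)} = 3 J$
$u{\left(D \right)} = - \frac{18 + D}{6 \left(13 + D\right)}$ ($u{\left(D \right)} = - \frac{\left(D + 3 \cdot 6\right) \frac{1}{D + 13}}{6} = - \frac{\left(D + 18\right) \frac{1}{13 + D}}{6} = - \frac{\left(18 + D\right) \frac{1}{13 + D}}{6} = - \frac{\frac{1}{13 + D} \left(18 + D\right)}{6} = - \frac{18 + D}{6 \left(13 + D\right)}$)
$F{\left(n \right)} = 2 n + \frac{-18 - n}{6 \left(13 + n\right)}$ ($F{\left(n \right)} = \left(\frac{-18 - n}{6 \left(13 + n\right)} + n\right) + n = \left(n + \frac{-18 - n}{6 \left(13 + n\right)}\right) + n = 2 n + \frac{-18 - n}{6 \left(13 + n\right)}$)
$\left(\left(-1\right) \left(-379183\right) + V{\left(-1253 \right)}\right) + F{\left(107 \right)} = \left(\left(-1\right) \left(-379183\right) - 1253\right) + \frac{-18 - 107 + 12 \cdot 107 \left(13 + 107\right)}{6 \left(13 + 107\right)} = \left(379183 - 1253\right) + \frac{-18 - 107 + 12 \cdot 107 \cdot 120}{6 \cdot 120} = 377930 + \frac{1}{6} \cdot \frac{1}{120} \left(-18 - 107 + 154080\right) = 377930 + \frac{1}{6} \cdot \frac{1}{120} \cdot 153955 = 377930 + \frac{30791}{144} = \frac{54452711}{144}$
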